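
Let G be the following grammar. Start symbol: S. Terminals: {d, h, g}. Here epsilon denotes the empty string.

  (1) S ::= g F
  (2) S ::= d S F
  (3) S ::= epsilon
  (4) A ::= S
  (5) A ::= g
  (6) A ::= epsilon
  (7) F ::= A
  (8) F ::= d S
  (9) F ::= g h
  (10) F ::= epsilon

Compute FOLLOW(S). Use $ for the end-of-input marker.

{$, d, g}

FIRST(S): from S::=g F we get {g}; from S::=d S F we get {d}; from S::=epsilon we get {epsilon}. So FIRST(S) = {epsilon, d, g}.
FIRST(A): from A::=S we get {epsilon, d, g}; from A::=g we get {g}; from A::=epsilon we get {epsilon}. So FIRST(A) = {epsilon, d, g}.
FIRST(F): from F::=A we get {epsilon, d, g}; from F::=d S we get {d}; from F::=g h we get {g}; from F::=epsilon we get {epsilon}. So FIRST(F) = {epsilon, d, g}.
FOLLOW(S) includes $ since S is the start symbol.
FOLLOW(S): in S::=d S F, S is followed by F with FIRST {epsilon, d, g}; in S::=d S F, the suffix after S is nullable (adds nothing new); in A::=S, the suffix after S is empty, so FOLLOW(S) ⊇ FOLLOW(A) = {$, d, g}; in F::=d S, the suffix after S is empty, so FOLLOW(S) ⊇ FOLLOW(F) = {$, d, g}. Thus FOLLOW(S) = {$, d, g}.
FOLLOW(F): in S::=g F, the suffix after F is empty, so FOLLOW(F) ⊇ FOLLOW(S) = {$, d, g}; in S::=d S F, the suffix after F is empty, so FOLLOW(F) ⊇ FOLLOW(S) = {$, d, g}. Thus FOLLOW(F) = {$, d, g}.
FOLLOW(A): in F::=A, the suffix after A is empty, so FOLLOW(A) ⊇ FOLLOW(F) = {$, d, g}. Thus FOLLOW(A) = {$, d, g}.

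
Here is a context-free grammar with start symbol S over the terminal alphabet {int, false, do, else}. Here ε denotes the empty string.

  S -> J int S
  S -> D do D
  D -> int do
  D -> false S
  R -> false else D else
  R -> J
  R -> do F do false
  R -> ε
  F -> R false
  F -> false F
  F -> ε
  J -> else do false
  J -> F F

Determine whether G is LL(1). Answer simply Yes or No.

FIRST(S) = {do, else, false, int}
FIRST(D) = {false, int}
FIRST(R) = {ε, do, else, false}
FIRST(F) = {ε, do, else, false}
FIRST(J) = {ε, do, else, false}
FOLLOW(S) = {$, do, else}
FOLLOW(D) = {$, do, else}
FOLLOW(R) = {false}
FOLLOW(F) = {do, else, false, int}
FOLLOW(J) = {false, int}
Cell M[F, do] receives both F -> R false and F -> ε — the grammar is not LL(1).

No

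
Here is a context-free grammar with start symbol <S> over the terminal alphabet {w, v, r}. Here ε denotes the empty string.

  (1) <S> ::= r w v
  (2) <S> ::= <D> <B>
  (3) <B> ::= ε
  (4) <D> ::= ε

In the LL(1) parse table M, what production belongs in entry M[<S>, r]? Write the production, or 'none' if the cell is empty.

FIRST(<B>): from <B>::=ε we get {ε}. So FIRST(<B>) = {ε}.
FIRST(<D>): from <D>::=ε we get {ε}. So FIRST(<D>) = {ε}.
FIRST(<S>): from <S>::=r w v we get {r}; from <S>::=<D> <B> we get {ε}. So FIRST(<S>) = {ε, r}.
FOLLOW(<S>) includes $ since <S> is the start symbol.
FOLLOW(<S>): <S> appears on no right-hand side. Thus FOLLOW(<S>) = {$}.
For <S> ::= r w v: FIRST(r w v) = {r}, so it goes in M[<S>, t] for t ∈ {r}.
For <S> ::= <D> <B>: FIRST(<D> <B>) = {ε}, so it goes in M[<S>, t] for t ∈ {}; since ε ∈ FIRST, also for every t ∈ FOLLOW(<S>) = {$}.

<S> ::= r w v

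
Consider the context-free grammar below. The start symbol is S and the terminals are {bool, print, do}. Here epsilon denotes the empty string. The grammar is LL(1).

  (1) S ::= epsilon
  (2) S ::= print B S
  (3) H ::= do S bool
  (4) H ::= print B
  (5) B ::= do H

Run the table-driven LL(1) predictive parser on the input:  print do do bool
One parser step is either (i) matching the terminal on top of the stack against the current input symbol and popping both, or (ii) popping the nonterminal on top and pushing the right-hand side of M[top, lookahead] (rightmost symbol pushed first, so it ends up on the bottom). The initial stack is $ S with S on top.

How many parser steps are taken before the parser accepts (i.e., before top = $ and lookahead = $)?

step 1: stack=$ S  input=print do do bool $  — expand S ::= print B S
step 2: stack=$ S B print  input=print do do bool $  — match print
step 3: stack=$ S B  input=do do bool $  — expand B ::= do H
step 4: stack=$ S H do  input=do do bool $  — match do
step 5: stack=$ S H  input=do bool $  — expand H ::= do S bool
step 6: stack=$ S bool S do  input=do bool $  — match do
step 7: stack=$ S bool S  input=bool $  — expand S ::= epsilon
step 8: stack=$ S bool  input=bool $  — match bool
step 9: stack=$ S  input=$  — expand S ::= epsilon
Accept reached after 9 steps.

9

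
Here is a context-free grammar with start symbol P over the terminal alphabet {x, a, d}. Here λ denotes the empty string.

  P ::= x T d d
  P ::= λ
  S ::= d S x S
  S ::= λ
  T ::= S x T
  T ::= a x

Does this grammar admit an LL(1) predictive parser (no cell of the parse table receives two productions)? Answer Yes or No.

Yes

FIRST(P) = {λ, x}
FIRST(S) = {λ, d}
FIRST(T) = {a, d, x}
FOLLOW(P) = {$}
FOLLOW(S) = {x}
FOLLOW(T) = {d}
Each cell of M receives at most one production.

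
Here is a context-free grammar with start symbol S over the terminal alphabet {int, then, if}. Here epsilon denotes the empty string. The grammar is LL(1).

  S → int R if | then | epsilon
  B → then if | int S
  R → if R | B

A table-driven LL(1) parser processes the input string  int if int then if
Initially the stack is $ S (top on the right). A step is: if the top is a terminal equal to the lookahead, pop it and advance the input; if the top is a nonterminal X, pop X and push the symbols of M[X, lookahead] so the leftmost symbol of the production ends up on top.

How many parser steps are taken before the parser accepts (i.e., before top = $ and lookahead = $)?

step 1: stack=$ S  input=int if int then if $  — expand S → int R if
step 2: stack=$ if R int  input=int if int then if $  — match int
step 3: stack=$ if R  input=if int then if $  — expand R → if R
step 4: stack=$ if R if  input=if int then if $  — match if
step 5: stack=$ if R  input=int then if $  — expand R → B
step 6: stack=$ if B  input=int then if $  — expand B → int S
step 7: stack=$ if S int  input=int then if $  — match int
step 8: stack=$ if S  input=then if $  — expand S → then
step 9: stack=$ if then  input=then if $  — match then
step 10: stack=$ if  input=if $  — match if
Accept reached after 10 steps.

10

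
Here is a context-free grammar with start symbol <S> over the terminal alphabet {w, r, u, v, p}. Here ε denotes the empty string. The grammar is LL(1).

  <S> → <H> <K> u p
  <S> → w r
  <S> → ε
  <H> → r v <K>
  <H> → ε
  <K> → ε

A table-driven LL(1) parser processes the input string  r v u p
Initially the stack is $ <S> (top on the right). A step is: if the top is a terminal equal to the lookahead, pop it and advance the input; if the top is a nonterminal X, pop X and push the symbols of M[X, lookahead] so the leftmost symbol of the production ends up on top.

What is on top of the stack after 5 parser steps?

<K>

step 1: stack=$ <S>  input=r v u p $  — expand <S> → <H> <K> u p
step 2: stack=$ p u <K> <H>  input=r v u p $  — expand <H> → r v <K>
step 3: stack=$ p u <K> <K> v r  input=r v u p $  — match r
step 4: stack=$ p u <K> <K> v  input=v u p $  — match v
step 5: stack=$ p u <K> <K>  input=u p $  — expand <K> → ε
Stack after step 5: $ p u <K> (top = <K>).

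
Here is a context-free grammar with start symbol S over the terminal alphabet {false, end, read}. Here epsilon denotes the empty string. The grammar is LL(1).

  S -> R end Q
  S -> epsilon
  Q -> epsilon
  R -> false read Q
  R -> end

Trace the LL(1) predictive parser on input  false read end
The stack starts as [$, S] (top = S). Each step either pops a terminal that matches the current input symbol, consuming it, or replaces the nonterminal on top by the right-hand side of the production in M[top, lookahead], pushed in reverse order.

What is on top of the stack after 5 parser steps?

step 1: stack=$ S  input=false read end $  — expand S -> R end Q
step 2: stack=$ Q end R  input=false read end $  — expand R -> false read Q
step 3: stack=$ Q end Q read false  input=false read end $  — match false
step 4: stack=$ Q end Q read  input=read end $  — match read
step 5: stack=$ Q end Q  input=end $  — expand Q -> epsilon
Stack after step 5: $ Q end (top = end).

end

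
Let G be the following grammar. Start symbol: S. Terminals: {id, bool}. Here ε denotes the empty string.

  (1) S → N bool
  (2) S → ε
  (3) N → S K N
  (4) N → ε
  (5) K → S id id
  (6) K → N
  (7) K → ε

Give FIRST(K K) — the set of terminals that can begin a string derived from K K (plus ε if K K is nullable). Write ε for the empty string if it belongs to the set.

FIRST(S) = {ε, bool, id}  (via N bool)
FIRST(N) = {ε, bool, id}  (via S K N)
FIRST(K) = {ε, bool, id}  (via S id id, N)
FIRST(K K): take FIRST of each symbol in turn, carrying on past any symbol whose FIRST contains ε; result {ε, bool, id}.

{ε, bool, id}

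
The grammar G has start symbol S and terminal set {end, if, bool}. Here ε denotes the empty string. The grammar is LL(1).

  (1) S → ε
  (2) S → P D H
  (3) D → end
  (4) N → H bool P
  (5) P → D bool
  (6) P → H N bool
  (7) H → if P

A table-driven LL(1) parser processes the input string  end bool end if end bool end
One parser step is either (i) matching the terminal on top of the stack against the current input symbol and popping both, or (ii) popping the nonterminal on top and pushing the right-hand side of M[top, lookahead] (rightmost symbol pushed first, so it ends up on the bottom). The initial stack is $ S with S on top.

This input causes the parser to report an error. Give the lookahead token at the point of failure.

end

step 1: stack=$ S  input=end bool end if end bool end $  — expand S → P D H
step 2: stack=$ H D P  input=end bool end if end bool end $  — expand P → D bool
step 3: stack=$ H D bool D  input=end bool end if end bool end $  — expand D → end
step 4: stack=$ H D bool end  input=end bool end if end bool end $  — match end
step 5: stack=$ H D bool  input=bool end if end bool end $  — match bool
step 6: stack=$ H D  input=end if end bool end $  — expand D → end
step 7: stack=$ H end  input=end if end bool end $  — match end
step 8: stack=$ H  input=if end bool end $  — expand H → if P
step 9: stack=$ P if  input=if end bool end $  — match if
step 10: stack=$ P  input=end bool end $  — expand P → D bool
step 11: stack=$ bool D  input=end bool end $  — expand D → end
step 12: stack=$ bool end  input=end bool end $  — match end
step 13: stack=$ bool  input=bool end $  — match bool
step 14: stack=$  input=end $  — error: stack empty but input remains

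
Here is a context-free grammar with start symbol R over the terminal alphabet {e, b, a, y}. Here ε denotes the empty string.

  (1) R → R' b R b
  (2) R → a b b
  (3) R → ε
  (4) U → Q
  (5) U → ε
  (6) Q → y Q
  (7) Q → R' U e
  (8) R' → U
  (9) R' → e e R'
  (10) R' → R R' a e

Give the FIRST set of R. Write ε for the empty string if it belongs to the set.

FIRST(R): from R→R' b R b we get {a, b, e, y}; from R→a b b we get {a}; from R→ε we get {ε}. So FIRST(R) = {ε, a, b, e, y}.
FIRST(U): from U→Q we get {a, b, e, y}; from U→ε we get {ε}. So FIRST(U) = {ε, a, b, e, y}.
FIRST(R'): from R'→U we get {ε, a, b, e, y}; from R'→e e R' we get {e}; from R'→R R' a e we get {a, b, e, y}. So FIRST(R') = {ε, a, b, e, y}.
FIRST(Q): from Q→y Q we get {y}; from Q→R' U e we get {a, b, e, y}. So FIRST(Q) = {a, b, e, y}.

{ε, a, b, e, y}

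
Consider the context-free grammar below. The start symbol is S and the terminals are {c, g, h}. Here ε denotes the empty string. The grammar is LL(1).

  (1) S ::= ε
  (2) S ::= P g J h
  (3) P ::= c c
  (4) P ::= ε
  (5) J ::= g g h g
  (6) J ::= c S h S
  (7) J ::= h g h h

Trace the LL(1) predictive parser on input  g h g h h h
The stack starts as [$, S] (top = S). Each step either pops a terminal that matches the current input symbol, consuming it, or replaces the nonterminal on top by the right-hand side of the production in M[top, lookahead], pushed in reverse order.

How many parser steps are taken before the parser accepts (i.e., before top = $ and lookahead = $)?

9

step 1: stack=$ S  input=g h g h h h $  — expand S ::= P g J h
step 2: stack=$ h J g P  input=g h g h h h $  — expand P ::= ε
step 3: stack=$ h J g  input=g h g h h h $  — match g
step 4: stack=$ h J  input=h g h h h $  — expand J ::= h g h h
step 5: stack=$ h h h g h  input=h g h h h $  — match h
step 6: stack=$ h h h g  input=g h h h $  — match g
step 7: stack=$ h h h  input=h h h $  — match h
step 8: stack=$ h h  input=h h $  — match h
step 9: stack=$ h  input=h $  — match h
Accept reached after 9 steps.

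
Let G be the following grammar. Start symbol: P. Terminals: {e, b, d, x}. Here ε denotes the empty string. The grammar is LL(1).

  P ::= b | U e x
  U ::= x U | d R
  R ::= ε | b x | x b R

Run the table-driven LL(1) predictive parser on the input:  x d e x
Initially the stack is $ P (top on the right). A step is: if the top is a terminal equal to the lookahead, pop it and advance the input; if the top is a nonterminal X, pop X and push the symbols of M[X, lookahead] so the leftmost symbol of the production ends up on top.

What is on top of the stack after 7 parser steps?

step 1: stack=$ P  input=x d e x $  — expand P ::= U e x
step 2: stack=$ x e U  input=x d e x $  — expand U ::= x U
step 3: stack=$ x e U x  input=x d e x $  — match x
step 4: stack=$ x e U  input=d e x $  — expand U ::= d R
step 5: stack=$ x e R d  input=d e x $  — match d
step 6: stack=$ x e R  input=e x $  — expand R ::= ε
step 7: stack=$ x e  input=e x $  — match e
Stack after step 7: $ x (top = x).

x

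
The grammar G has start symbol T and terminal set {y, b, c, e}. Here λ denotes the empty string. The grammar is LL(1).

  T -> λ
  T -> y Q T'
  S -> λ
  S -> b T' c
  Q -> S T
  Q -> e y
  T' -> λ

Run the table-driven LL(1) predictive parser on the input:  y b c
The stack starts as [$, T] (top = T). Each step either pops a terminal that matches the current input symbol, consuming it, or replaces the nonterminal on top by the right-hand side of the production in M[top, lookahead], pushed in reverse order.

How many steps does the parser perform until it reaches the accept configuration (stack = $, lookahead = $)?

     Stack          Input    Action
  1  $ T            y b c $  expand T -> y Q T'
  2  $ T' Q y       y b c $  match y
  3  $ T' Q         b c $    expand Q -> S T
  4  $ T' T S       b c $    expand S -> b T' c
  5  $ T' T c T' b  b c $    match b
  6  $ T' T c T'    c $      expand T' -> λ
  7  $ T' T c       c $      match c
  8  $ T' T         $        expand T -> λ
  9  $ T'           $        expand T' -> λ
Accept reached after 9 steps.

9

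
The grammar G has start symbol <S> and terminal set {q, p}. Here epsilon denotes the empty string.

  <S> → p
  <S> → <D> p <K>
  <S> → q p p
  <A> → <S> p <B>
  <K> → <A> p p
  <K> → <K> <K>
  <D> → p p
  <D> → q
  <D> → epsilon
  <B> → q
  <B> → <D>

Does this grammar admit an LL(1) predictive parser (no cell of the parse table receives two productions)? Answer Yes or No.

FIRST(<S>) = {p, q}
FIRST(<A>) = {p, q}
FIRST(<K>) = {p, q}
FIRST(<D>) = {epsilon, p, q}
FIRST(<B>) = {epsilon, p, q}
FOLLOW(<S>) = {$, p}
FOLLOW(<A>) = {p}
FOLLOW(<K>) = {$, p, q}
FOLLOW(<D>) = {p}
FOLLOW(<B>) = {p}
Cell M[<B>, q] receives both <B> → q and <B> → <D> — the grammar is not LL(1).

No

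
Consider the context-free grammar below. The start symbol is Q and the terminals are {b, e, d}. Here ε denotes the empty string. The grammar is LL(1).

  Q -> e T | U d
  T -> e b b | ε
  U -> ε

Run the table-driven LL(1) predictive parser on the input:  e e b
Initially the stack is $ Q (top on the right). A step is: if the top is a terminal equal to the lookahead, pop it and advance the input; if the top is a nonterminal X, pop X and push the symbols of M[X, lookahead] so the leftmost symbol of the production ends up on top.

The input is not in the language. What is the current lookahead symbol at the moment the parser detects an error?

     Stack    Input    Action
  1  $ Q      e e b $  expand Q -> e T
  2  $ T e    e e b $  match e
  3  $ T      e b $    expand T -> e b b
  4  $ b b e  e b $    match e
  5  $ b b    b $      match b
  6  $ b      $        error: top is terminal b but lookahead is $

$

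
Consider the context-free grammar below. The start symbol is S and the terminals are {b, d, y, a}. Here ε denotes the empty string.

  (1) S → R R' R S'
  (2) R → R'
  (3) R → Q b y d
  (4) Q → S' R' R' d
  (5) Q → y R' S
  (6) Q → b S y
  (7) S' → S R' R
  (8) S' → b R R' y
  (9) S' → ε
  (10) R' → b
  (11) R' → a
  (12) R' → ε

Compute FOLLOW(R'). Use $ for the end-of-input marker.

{$, a, b, d, y}

FIRST(R') = {ε, a, b}
FIRST(S) = {ε, a, b, d, y}  (via R R' R S')
FIRST(R) = {ε, a, b, d, y}  (via R', Q b y d)
FIRST(S') = {ε, a, b, d, y}  (via S R' R)
FIRST(Q) = {a, b, d, y}  (via S' R' R' d)
FOLLOW(S) includes $ since S is the start symbol.
FOLLOW(Q): in R→Q b y d, Q is followed by b y d with FIRST {b}. Thus FOLLOW(Q) = {b}.
FOLLOW(S): in Q→y R' S, the suffix after S is empty, so FOLLOW(S) ⊇ FOLLOW(Q) = {b}; in Q→b S y, S is followed by y with FIRST {y}; in S'→S R' R, S is followed by R' R with FIRST {ε, a, b, d, y}; in S'→S R' R, the suffix after S is nullable, so FOLLOW(S) ⊇ FOLLOW(S') = {$, a, b, d, y}. Thus FOLLOW(S) = {$, a, b, d, y}.
FOLLOW(S'): in S→R R' R S', the suffix after S' is empty, so FOLLOW(S') ⊇ FOLLOW(S) = {$, a, b, d, y}; in Q→S' R' R' d, S' is followed by R' R' d with FIRST {a, b, d}. Thus FOLLOW(S') = {$, a, b, d, y}.
FOLLOW(R): in S→R R' R S' (occurrence 1), R is followed by R' R S' with FIRST {ε, a, b, d, y}; in S→R R' R S' (occurrence 1), the suffix after R is nullable, so FOLLOW(R) ⊇ FOLLOW(S) = {$, a, b, d, y}; in S→R R' R S' (occurrence 2), R is followed by S' with FIRST {ε, a, b, d, y}; in S→R R' R S' (occurrence 2), the suffix after R is nullable, so FOLLOW(R) ⊇ FOLLOW(S) = {$, a, b, d, y}; in S'→S R' R, the suffix after R is empty, so FOLLOW(R) ⊇ FOLLOW(S') = {$, a, b, d, y}; in S'→b R R' y, R is followed by R' y with FIRST {a, b, y}. Thus FOLLOW(R) = {$, a, b, d, y}.
FOLLOW(R'): in S→R R' R S', R' is followed by R S' with FIRST {ε, a, b, d, y}; in S→R R' R S', the suffix after R' is nullable, so FOLLOW(R') ⊇ FOLLOW(S) = {$, a, b, d, y}; in R→R', the suffix after R' is empty, so FOLLOW(R') ⊇ FOLLOW(R) = {$, a, b, d, y}; in Q→S' R' R' d (occurrence 1), R' is followed by R' d with FIRST {a, b, d}; in Q→S' R' R' d (occurrence 2), R' is followed by d with FIRST {d}; in Q→y R' S, R' is followed by S with FIRST {ε, a, b, d, y}; in Q→y R' S, the suffix after R' is nullable, so FOLLOW(R') ⊇ FOLLOW(Q) = {b}; in S'→S R' R, R' is followed by R with FIRST {ε, a, b, d, y}; in S'→S R' R, the suffix after R' is nullable, so FOLLOW(R') ⊇ FOLLOW(S') = {$, a, b, d, y}; in S'→b R R' y, R' is followed by y with FIRST {y}. Thus FOLLOW(R') = {$, a, b, d, y}.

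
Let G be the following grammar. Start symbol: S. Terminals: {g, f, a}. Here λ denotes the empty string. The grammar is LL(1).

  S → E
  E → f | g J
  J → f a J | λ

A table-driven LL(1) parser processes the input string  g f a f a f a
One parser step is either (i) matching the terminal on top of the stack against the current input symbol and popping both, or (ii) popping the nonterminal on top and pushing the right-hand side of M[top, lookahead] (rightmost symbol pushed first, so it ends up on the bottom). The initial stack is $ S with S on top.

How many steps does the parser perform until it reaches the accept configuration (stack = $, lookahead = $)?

13

      Stack    Input            Action
   1  $ S      g f a f a f a $  expand S → E
   2  $ E      g f a f a f a $  expand E → g J
   3  $ J g    g f a f a f a $  match g
   4  $ J      f a f a f a $    expand J → f a J
   5  $ J a f  f a f a f a $    match f
   6  $ J a    a f a f a $      match a
   7  $ J      f a f a $        expand J → f a J
   8  $ J a f  f a f a $        match f
   9  $ J a    a f a $          match a
  10  $ J      f a $            expand J → f a J
  11  $ J a f  f a $            match f
  12  $ J a    a $              match a
  13  $ J      $                expand J → λ
Accept reached after 13 steps.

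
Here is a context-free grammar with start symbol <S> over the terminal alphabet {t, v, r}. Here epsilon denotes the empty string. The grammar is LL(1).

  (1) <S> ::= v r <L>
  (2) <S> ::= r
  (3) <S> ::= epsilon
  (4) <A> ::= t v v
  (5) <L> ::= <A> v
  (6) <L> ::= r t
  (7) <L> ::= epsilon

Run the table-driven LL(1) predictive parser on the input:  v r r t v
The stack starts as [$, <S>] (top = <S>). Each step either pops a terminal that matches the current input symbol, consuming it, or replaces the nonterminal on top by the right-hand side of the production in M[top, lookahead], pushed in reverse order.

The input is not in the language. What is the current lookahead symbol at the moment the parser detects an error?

step 1: stack=$ <S>  input=v r r t v $  — expand <S> ::= v r <L>
step 2: stack=$ <L> r v  input=v r r t v $  — match v
step 3: stack=$ <L> r  input=r r t v $  — match r
step 4: stack=$ <L>  input=r t v $  — expand <L> ::= r t
step 5: stack=$ t r  input=r t v $  — match r
step 6: stack=$ t  input=t v $  — match t
step 7: stack=$  input=v $  — error: stack empty but input remains

v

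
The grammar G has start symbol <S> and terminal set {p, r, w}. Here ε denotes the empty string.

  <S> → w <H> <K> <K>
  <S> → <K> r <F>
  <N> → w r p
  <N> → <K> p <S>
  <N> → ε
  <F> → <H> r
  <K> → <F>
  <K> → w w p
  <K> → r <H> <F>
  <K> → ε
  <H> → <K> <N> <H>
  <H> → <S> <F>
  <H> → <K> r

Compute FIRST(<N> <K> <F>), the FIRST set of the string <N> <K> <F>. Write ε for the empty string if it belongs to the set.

{p, r, w}

FIRST(<S>): from <S>→w <H> <K> <K> we get {w}; from <S>→<K> r <F> we get {p, r, w}. So FIRST(<S>) = {p, r, w}.
FIRST(<N>): from <N>→w r p we get {w}; from <N>→<K> p <S> we get {p, r, w}; from <N>→ε we get {ε}. So FIRST(<N>) = {ε, p, r, w}.
FIRST(<F>): from <F>→<H> r we get {p, r, w}. So FIRST(<F>) = {p, r, w}.
FIRST(<K>): from <K>→<F> we get {p, r, w}; from <K>→w w p we get {w}; from <K>→r <H> <F> we get {r}; from <K>→ε we get {ε}. So FIRST(<K>) = {ε, p, r, w}.
FIRST(<H>): from <H>→<K> <N> <H> we get {p, r, w}; from <H>→<S> <F> we get {p, r, w}; from <H>→<K> r we get {p, r, w}. So FIRST(<H>) = {p, r, w}.
FIRST(<N> <K> <F>): take FIRST of each symbol in turn, carrying on past any symbol whose FIRST contains ε; result {p, r, w}.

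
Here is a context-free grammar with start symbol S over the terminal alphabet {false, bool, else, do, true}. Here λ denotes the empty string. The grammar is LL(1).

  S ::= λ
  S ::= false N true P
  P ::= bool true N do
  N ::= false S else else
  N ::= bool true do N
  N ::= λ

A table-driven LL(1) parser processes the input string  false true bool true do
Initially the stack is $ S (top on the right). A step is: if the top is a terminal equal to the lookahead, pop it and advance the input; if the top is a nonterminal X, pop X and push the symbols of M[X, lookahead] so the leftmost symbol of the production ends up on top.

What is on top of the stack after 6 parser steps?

step 1: stack=$ S  input=false true bool true do $  — expand S ::= false N true P
step 2: stack=$ P true N false  input=false true bool true do $  — match false
step 3: stack=$ P true N  input=true bool true do $  — expand N ::= λ
step 4: stack=$ P true  input=true bool true do $  — match true
step 5: stack=$ P  input=bool true do $  — expand P ::= bool true N do
step 6: stack=$ do N true bool  input=bool true do $  — match bool
Stack after step 6: $ do N true (top = true).

true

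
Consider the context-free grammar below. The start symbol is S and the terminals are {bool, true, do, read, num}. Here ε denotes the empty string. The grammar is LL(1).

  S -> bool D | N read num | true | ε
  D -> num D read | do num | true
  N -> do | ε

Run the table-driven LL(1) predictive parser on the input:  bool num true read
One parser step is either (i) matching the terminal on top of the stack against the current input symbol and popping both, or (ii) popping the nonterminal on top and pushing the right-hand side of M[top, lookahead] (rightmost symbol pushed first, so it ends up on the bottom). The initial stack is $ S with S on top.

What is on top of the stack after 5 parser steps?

     Stack         Input                 Action
  1  $ S           bool num true read $  expand S -> bool D
  2  $ D bool      bool num true read $  match bool
  3  $ D           num true read $       expand D -> num D read
  4  $ read D num  num true read $       match num
  5  $ read D      true read $           expand D -> true
Stack after step 5: $ read true (top = true).

true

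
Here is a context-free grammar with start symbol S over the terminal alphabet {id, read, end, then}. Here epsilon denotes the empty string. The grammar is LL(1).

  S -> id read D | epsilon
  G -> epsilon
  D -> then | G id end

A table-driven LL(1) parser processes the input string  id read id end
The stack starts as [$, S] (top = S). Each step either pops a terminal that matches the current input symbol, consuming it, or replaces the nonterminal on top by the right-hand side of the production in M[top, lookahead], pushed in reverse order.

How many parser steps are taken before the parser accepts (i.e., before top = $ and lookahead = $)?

     Stack        Input             Action
  1  $ S          id read id end $  expand S -> id read D
  2  $ D read id  id read id end $  match id
  3  $ D read     read id end $     match read
  4  $ D          id end $          expand D -> G id end
  5  $ end id G   id end $          expand G -> epsilon
  6  $ end id     id end $          match id
  7  $ end        end $             match end
Accept reached after 7 steps.

7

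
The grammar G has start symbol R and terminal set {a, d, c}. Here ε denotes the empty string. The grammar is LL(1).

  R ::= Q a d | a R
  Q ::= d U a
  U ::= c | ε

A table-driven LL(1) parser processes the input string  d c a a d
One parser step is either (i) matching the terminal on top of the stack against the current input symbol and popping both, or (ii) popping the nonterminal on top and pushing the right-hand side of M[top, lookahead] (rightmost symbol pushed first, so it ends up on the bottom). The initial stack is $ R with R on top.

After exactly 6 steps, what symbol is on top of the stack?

a

step 1: stack=$ R  input=d c a a d $  — expand R ::= Q a d
step 2: stack=$ d a Q  input=d c a a d $  — expand Q ::= d U a
step 3: stack=$ d a a U d  input=d c a a d $  — match d
step 4: stack=$ d a a U  input=c a a d $  — expand U ::= c
step 5: stack=$ d a a c  input=c a a d $  — match c
step 6: stack=$ d a a  input=a a d $  — match a
Stack after step 6: $ d a (top = a).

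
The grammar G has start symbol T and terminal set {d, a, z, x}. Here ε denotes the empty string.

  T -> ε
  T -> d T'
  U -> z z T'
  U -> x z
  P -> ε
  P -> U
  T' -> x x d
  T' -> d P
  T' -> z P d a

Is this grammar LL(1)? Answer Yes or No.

Yes

FIRST(T) = {ε, d}
FIRST(U) = {x, z}
FIRST(P) = {ε, x, z}
FIRST(T') = {d, x, z}
FOLLOW(T) = {$}
FOLLOW(U) = {$, d}
FOLLOW(P) = {$, d}
FOLLOW(T') = {$, d}
Each cell of M receives at most one production.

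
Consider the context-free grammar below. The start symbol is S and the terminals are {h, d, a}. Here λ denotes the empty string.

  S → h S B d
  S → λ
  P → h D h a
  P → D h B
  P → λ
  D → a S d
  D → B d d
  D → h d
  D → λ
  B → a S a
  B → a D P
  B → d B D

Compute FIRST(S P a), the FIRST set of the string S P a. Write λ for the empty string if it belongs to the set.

FIRST(S): from S→h S B d we get {h}; from S→λ we get {λ}. So FIRST(S) = {λ, h}.
FIRST(B): from B→a S a we get {a}; from B→a D P we get {a}; from B→d B D we get {d}. So FIRST(B) = {a, d}.
FIRST(D): from D→a S d we get {a}; from D→B d d we get {a, d}; from D→h d we get {h}; from D→λ we get {λ}. So FIRST(D) = {λ, a, d, h}.
FIRST(P): from P→h D h a we get {h}; from P→D h B we get {a, d, h}; from P→λ we get {λ}. So FIRST(P) = {λ, a, d, h}.
FIRST(S P a): take FIRST of each symbol in turn, carrying on past any symbol whose FIRST contains λ; result {a, d, h}.

{a, d, h}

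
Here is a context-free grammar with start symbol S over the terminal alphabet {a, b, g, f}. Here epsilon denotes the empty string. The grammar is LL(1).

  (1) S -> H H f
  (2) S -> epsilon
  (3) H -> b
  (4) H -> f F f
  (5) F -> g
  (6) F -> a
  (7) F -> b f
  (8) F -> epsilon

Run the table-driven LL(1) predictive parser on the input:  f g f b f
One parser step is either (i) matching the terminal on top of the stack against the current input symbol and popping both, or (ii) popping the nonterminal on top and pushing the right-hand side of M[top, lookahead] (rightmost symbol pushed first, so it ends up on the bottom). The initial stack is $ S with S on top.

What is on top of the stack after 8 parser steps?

step 1: stack=$ S  input=f g f b f $  — expand S -> H H f
step 2: stack=$ f H H  input=f g f b f $  — expand H -> f F f
step 3: stack=$ f H f F f  input=f g f b f $  — match f
step 4: stack=$ f H f F  input=g f b f $  — expand F -> g
step 5: stack=$ f H f g  input=g f b f $  — match g
step 6: stack=$ f H f  input=f b f $  — match f
step 7: stack=$ f H  input=b f $  — expand H -> b
step 8: stack=$ f b  input=b f $  — match b
Stack after step 8: $ f (top = f).

f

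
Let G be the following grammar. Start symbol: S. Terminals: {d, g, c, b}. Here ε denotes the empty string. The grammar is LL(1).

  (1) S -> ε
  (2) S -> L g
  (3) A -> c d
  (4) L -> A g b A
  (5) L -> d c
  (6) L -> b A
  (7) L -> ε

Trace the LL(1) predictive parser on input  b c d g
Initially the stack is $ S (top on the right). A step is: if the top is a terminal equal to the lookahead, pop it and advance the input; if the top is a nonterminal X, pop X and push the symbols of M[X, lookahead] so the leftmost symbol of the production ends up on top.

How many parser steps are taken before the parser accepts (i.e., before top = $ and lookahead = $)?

7

     Stack    Input      Action
  1  $ S      b c d g $  expand S -> L g
  2  $ g L    b c d g $  expand L -> b A
  3  $ g A b  b c d g $  match b
  4  $ g A    c d g $    expand A -> c d
  5  $ g d c  c d g $    match c
  6  $ g d    d g $      match d
  7  $ g      g $        match g
Accept reached after 7 steps.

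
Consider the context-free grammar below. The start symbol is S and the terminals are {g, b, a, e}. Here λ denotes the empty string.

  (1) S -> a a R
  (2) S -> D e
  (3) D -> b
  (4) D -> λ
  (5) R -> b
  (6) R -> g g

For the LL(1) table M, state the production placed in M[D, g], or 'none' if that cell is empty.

FIRST(D) = {λ, b}
FIRST(R) = {b, g}
FIRST(S) = {a, b, e}  (via D e)
FOLLOW(S) includes $ since S is the start symbol.
FOLLOW(D): in S->D e, D is followed by e with FIRST {e}. Thus FOLLOW(D) = {e}.
For D -> b: FIRST(b) = {b}, so it goes in M[D, t] for t ∈ {b}.
For D -> λ: FIRST(λ) = {λ}, so it goes in M[D, t] for t ∈ {}; since λ ∈ FIRST, also for every t ∈ FOLLOW(D) = {e}.
None of these place a production in M[D, g].

none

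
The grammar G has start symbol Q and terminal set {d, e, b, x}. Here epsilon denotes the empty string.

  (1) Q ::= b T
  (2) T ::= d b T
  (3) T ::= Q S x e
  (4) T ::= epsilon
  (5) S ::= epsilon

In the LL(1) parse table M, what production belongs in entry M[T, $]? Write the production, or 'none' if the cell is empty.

T ::= epsilon

FIRST(Q) = {b}
FIRST(S) = {epsilon}
FIRST(T) = {epsilon, b, d}  (via Q S x e)
FOLLOW(Q) includes $ since Q is the start symbol.
FOLLOW(Q): in T::=Q S x e, Q is followed by S x e with FIRST {x}. Thus FOLLOW(Q) = {$, x}.
FOLLOW(T): in Q::=b T, the suffix after T is empty, so FOLLOW(T) ⊇ FOLLOW(Q) = {$, x}; in T::=d b T, the suffix after T is empty (adds nothing new). Thus FOLLOW(T) = {$, x}.
For T ::= d b T: FIRST(d b T) = {d}, so it goes in M[T, t] for t ∈ {d}.
For T ::= Q S x e: FIRST(Q S x e) = {b}, so it goes in M[T, t] for t ∈ {b}.
For T ::= epsilon: FIRST(epsilon) = {epsilon}, so it goes in M[T, t] for t ∈ {}; since epsilon ∈ FIRST, also for every t ∈ FOLLOW(T) = {$, x}.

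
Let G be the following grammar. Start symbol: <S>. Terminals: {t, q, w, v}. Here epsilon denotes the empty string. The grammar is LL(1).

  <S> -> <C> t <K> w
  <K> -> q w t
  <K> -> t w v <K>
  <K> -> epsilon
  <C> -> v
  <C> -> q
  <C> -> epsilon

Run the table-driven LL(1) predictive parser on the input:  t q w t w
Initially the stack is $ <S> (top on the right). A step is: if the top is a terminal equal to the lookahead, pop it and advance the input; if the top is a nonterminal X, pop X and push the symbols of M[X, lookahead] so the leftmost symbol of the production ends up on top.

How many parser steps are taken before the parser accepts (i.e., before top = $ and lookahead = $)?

step 1: stack=$ <S>  input=t q w t w $  — expand <S> -> <C> t <K> w
step 2: stack=$ w <K> t <C>  input=t q w t w $  — expand <C> -> epsilon
step 3: stack=$ w <K> t  input=t q w t w $  — match t
step 4: stack=$ w <K>  input=q w t w $  — expand <K> -> q w t
step 5: stack=$ w t w q  input=q w t w $  — match q
step 6: stack=$ w t w  input=w t w $  — match w
step 7: stack=$ w t  input=t w $  — match t
step 8: stack=$ w  input=w $  — match w
Accept reached after 8 steps.

8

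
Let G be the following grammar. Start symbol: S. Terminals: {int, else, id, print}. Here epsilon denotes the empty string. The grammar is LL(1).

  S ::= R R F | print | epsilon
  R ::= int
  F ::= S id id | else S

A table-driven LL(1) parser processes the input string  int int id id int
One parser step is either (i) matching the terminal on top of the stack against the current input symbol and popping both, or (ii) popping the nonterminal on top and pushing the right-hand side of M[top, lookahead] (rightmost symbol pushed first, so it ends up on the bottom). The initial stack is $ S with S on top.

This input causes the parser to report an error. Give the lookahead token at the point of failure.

int

step 1: stack=$ S  input=int int id id int $  — expand S ::= R R F
step 2: stack=$ F R R  input=int int id id int $  — expand R ::= int
step 3: stack=$ F R int  input=int int id id int $  — match int
step 4: stack=$ F R  input=int id id int $  — expand R ::= int
step 5: stack=$ F int  input=int id id int $  — match int
step 6: stack=$ F  input=id id int $  — expand F ::= S id id
step 7: stack=$ id id S  input=id id int $  — expand S ::= epsilon
step 8: stack=$ id id  input=id id int $  — match id
step 9: stack=$ id  input=id int $  — match id
step 10: stack=$  input=int $  — error: stack empty but input remains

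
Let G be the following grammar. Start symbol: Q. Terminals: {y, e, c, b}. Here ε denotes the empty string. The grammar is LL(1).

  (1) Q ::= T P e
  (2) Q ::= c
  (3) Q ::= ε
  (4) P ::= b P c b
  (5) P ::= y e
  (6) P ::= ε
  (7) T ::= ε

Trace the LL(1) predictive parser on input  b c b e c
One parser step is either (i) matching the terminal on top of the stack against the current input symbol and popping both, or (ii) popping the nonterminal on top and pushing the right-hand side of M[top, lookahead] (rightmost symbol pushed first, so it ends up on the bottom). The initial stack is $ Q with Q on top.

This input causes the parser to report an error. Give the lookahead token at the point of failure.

step 1: stack=$ Q  input=b c b e c $  — expand Q ::= T P e
step 2: stack=$ e P T  input=b c b e c $  — expand T ::= ε
step 3: stack=$ e P  input=b c b e c $  — expand P ::= b P c b
step 4: stack=$ e b c P b  input=b c b e c $  — match b
step 5: stack=$ e b c P  input=c b e c $  — expand P ::= ε
step 6: stack=$ e b c  input=c b e c $  — match c
step 7: stack=$ e b  input=b e c $  — match b
step 8: stack=$ e  input=e c $  — match e
step 9: stack=$  input=c $  — error: stack empty but input remains

c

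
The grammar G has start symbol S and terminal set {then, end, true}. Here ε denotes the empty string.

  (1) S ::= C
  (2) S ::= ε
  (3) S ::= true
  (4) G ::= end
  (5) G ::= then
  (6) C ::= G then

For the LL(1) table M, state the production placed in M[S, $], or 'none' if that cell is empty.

FIRST(G): from G::=end we get {end}; from G::=then we get {then}. So FIRST(G) = {end, then}.
FIRST(C): from C::=G then we get {end, then}. So FIRST(C) = {end, then}.
FIRST(S): from S::=C we get {end, then}; from S::=ε we get {ε}; from S::=true we get {true}. So FIRST(S) = {ε, end, then, true}.
FOLLOW(S) includes $ since S is the start symbol.
FOLLOW(S): S appears on no right-hand side. Thus FOLLOW(S) = {$}.
For S ::= C: FIRST(C) = {end, then}, so it goes in M[S, t] for t ∈ {end, then}.
For S ::= ε: FIRST(ε) = {ε}, so it goes in M[S, t] for t ∈ {}; since ε ∈ FIRST, also for every t ∈ FOLLOW(S) = {$}.
For S ::= true: FIRST(true) = {true}, so it goes in M[S, t] for t ∈ {true}.

S ::= ε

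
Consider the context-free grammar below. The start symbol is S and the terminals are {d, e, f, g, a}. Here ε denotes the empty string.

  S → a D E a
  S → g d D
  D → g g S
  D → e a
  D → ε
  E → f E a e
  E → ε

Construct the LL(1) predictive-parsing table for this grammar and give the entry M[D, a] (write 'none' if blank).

FIRST(S): from S→a D E a we get {a}; from S→g d D we get {g}. So FIRST(S) = {a, g}.
FIRST(D): from D→g g S we get {g}; from D→e a we get {e}; from D→ε we get {ε}. So FIRST(D) = {ε, e, g}.
FIRST(E): from E→f E a e we get {f}; from E→ε we get {ε}. So FIRST(E) = {ε, f}.
FOLLOW(S) includes $ since S is the start symbol.
FOLLOW(S): in D→g g S, the suffix after S is empty, so FOLLOW(S) ⊇ FOLLOW(D) = {$, a, f}. Thus FOLLOW(S) = {$, a, f}.
FOLLOW(D): in S→a D E a, D is followed by E a with FIRST {a, f}; in S→g d D, the suffix after D is empty, so FOLLOW(D) ⊇ FOLLOW(S) = {$, a, f}. Thus FOLLOW(D) = {$, a, f}.
For D → g g S: FIRST(g g S) = {g}, so it goes in M[D, t] for t ∈ {g}.
For D → e a: FIRST(e a) = {e}, so it goes in M[D, t] for t ∈ {e}.
For D → ε: FIRST(ε) = {ε}, so it goes in M[D, t] for t ∈ {}; since ε ∈ FIRST, also for every t ∈ FOLLOW(D) = {$, a, f}.

D → ε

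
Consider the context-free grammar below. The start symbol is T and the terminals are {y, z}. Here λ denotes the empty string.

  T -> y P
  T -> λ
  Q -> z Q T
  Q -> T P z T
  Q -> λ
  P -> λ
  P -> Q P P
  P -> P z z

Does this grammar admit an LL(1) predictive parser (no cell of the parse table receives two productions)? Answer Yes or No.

FIRST(T) = {λ, y}
FIRST(Q) = {λ, y, z}
FIRST(P) = {λ, y, z}
FOLLOW(T) = {$, y, z}
FOLLOW(Q) = {$, y, z}
FOLLOW(P) = {$, y, z}
Cell M[P, $] receives both P -> λ and P -> Q P P — the grammar is not LL(1).

No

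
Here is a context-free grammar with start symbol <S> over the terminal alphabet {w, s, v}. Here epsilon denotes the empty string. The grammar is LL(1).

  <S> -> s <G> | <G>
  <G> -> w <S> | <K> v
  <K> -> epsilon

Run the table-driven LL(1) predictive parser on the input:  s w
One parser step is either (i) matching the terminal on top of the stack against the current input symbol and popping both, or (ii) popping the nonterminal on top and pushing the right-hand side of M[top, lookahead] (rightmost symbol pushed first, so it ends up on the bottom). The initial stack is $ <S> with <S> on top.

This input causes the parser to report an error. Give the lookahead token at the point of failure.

step 1: stack=$ <S>  input=s w $  — expand <S> -> s <G>
step 2: stack=$ <G> s  input=s w $  — match s
step 3: stack=$ <G>  input=w $  — expand <G> -> w <S>
step 4: stack=$ <S> w  input=w $  — match w
step 5: stack=$ <S>  input=$  — error: M[<S>, $] is empty

$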